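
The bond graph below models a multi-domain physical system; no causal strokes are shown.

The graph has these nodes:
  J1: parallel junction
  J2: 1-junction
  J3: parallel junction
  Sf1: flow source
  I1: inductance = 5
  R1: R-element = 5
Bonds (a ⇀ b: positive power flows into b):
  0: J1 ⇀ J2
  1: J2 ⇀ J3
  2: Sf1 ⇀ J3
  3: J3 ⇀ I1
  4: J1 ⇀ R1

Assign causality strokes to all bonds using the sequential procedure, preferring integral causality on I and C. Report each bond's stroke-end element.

bond 2 stroke→Sf1  (Sf1 (Sf) sets flow on bond)
bond 3 stroke→I1  (prefer integral on I1)
bond 1 stroke→J3  (J3 needs exactly one e-in)
bond 0 stroke→J2  (J2 flow already set via bond 1)
bond 4 stroke→J1  (only one effort-in slot at J1)

#0 stroke at J2
#1 stroke at J3
#2 stroke at Sf1
#3 stroke at I1
#4 stroke at J1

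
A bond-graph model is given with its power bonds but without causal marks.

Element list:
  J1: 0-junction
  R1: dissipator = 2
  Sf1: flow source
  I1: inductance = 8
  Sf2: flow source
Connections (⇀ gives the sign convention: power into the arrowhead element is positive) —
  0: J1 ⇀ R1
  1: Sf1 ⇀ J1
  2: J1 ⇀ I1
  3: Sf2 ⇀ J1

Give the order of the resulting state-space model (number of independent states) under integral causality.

1  (I1 all integral)

b1 →Sf1  (Sf1 (Sf) sets flow on bond)
b3 →Sf2  (source Sf2 imposes f)
b2 →I1  (prefer integral on I1)
b0 →J1  (J1 needs exactly one e-in)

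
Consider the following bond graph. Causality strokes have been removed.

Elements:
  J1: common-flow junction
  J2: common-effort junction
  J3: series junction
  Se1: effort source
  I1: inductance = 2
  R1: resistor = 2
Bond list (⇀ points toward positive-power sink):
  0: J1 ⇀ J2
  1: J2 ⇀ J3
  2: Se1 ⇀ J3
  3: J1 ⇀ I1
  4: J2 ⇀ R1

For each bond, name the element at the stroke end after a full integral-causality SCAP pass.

β0 →J1
β1 →J2
β2 →J3
β3 →I1
β4 →R1

#2 |J3  (Se1 fixes effort; stroke away)
#1 |J2  (closing 1-jn rule on J3)
#0 |J1  (common-e at J2 fixed by 1)
#4 |R1  (J2 effort already set via bond 1)
#3 |I1  (closing 1-jn rule on J1)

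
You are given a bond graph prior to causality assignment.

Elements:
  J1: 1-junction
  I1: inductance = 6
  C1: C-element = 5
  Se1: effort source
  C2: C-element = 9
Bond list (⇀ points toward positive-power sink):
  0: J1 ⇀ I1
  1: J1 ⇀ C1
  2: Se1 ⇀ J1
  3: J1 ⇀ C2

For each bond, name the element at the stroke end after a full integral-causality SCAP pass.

bond 2 stroke at J1  (Se1: effort source, stroke at far end)
bond 0 stroke at I1  (I1 integral (f out))
bond 1 stroke at J1  (J1: bond 0 brought flow, rest push out)
bond 3 stroke at J1  (1-jn J1 has f-setter on 0)

β0 →I1
β1 →J1
β2 →J1
β3 →J1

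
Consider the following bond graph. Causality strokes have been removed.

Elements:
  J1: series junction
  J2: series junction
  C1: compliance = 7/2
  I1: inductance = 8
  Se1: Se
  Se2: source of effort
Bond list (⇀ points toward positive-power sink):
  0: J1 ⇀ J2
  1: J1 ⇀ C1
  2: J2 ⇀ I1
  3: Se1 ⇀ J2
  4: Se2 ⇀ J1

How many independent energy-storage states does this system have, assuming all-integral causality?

2  (C1, I1 all integral)

bond 3 stroke→J2  (Se1: effort source, stroke at far end)
bond 4 stroke→J1  (Se2 fixes effort; stroke away)
bond 1 stroke→J1  (C1 integral (e out))
bond 0 stroke→J2  (J1 needs exactly one f-in)
bond 2 stroke→I1  (only one flow-in slot at J2)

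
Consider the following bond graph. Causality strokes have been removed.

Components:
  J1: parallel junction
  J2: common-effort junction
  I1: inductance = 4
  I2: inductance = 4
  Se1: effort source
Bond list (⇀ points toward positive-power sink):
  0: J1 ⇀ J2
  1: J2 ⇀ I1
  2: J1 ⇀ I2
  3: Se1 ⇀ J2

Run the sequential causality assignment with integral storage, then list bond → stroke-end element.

#0 stroke→J1
#1 stroke→I1
#2 stroke→I2
#3 stroke→J2

bond 3 stroke at J2  (Se1: effort source, stroke at far end)
bond 0 stroke at J1  (common-e at J2 fixed by 3)
bond 1 stroke at I1  (J2: bond 3 brought effort, rest push out)
bond 2 stroke at I2  (J1: bond 0 brought effort, rest push out)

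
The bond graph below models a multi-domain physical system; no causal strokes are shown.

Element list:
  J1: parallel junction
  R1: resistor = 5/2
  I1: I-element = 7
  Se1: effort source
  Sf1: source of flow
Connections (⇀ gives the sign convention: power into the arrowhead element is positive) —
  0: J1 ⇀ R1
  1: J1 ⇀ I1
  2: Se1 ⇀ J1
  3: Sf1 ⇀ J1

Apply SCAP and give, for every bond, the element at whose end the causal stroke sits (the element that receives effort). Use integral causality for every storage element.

#0 stroke at R1
#1 stroke at I1
#2 stroke at J1
#3 stroke at Sf1

b2 |J1  (Se1: effort source, stroke at far end)
b3 |Sf1  (Sf1: flow source, stroke at near end)
b0 |R1  (J1 effort already set via bond 2)
b1 |I1  (0-jn J1 has e-setter on 2)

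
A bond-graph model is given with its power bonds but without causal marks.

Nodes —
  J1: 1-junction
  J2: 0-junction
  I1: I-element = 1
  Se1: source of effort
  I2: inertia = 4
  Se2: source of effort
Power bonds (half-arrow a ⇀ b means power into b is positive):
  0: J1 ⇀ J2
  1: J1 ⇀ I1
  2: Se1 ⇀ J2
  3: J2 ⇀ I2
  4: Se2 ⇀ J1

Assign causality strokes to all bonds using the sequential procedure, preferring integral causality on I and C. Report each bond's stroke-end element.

β2 |J2  (Se1 fixes effort; stroke away)
β4 |J1  (source Se2 imposes e)
β0 |J1  (J2: bond 2 brought effort, rest push out)
β3 |I2  (J2: bond 2 brought effort, rest push out)
β1 |I1  (J1: last free bond brings flow in)

bond 0 →J1
bond 1 →I1
bond 2 →J2
bond 3 →I2
bond 4 →J1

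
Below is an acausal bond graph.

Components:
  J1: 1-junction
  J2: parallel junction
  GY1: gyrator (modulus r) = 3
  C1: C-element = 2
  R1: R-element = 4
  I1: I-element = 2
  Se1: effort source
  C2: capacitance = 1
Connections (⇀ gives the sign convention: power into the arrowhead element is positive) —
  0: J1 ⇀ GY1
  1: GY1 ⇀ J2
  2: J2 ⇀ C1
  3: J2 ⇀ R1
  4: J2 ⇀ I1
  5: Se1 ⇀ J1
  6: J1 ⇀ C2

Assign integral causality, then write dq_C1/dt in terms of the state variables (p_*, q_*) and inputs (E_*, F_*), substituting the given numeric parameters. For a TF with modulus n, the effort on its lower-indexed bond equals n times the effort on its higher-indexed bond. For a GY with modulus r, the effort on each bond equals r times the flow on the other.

dq_C1/dt = E_Se1/3 - p_I1/2 - q_C1/8 - q_C2/3

#5 |J1  (Se1: effort source, stroke at far end)
#2 |J2  (C1 outputs effort q/C1)
#1 |GY1  (common-e at J2 fixed by 2)
#3 |R1  (J2: bond 2 brought effort, rest push out)
#4 |I1  (common-e at J2 fixed by 2)
#0 |GY1  (through GY1, causality inverts; strokes same side of GY1)
#6 |J1  (1-jn J1 has f-setter on 0)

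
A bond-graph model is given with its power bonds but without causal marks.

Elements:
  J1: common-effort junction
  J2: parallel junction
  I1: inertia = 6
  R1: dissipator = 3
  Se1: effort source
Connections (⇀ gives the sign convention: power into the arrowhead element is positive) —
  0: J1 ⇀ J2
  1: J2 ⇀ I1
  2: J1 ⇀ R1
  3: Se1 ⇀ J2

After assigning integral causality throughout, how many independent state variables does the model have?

1  (I1 all integral)

bond 3 stroke→J2  (Se1 fixes effort; stroke away)
bond 0 stroke→J1  (J2: bond 3 brought effort, rest push out)
bond 1 stroke→I1  (0-jn J2 has e-setter on 3)
bond 2 stroke→R1  (J1 effort already set via bond 0)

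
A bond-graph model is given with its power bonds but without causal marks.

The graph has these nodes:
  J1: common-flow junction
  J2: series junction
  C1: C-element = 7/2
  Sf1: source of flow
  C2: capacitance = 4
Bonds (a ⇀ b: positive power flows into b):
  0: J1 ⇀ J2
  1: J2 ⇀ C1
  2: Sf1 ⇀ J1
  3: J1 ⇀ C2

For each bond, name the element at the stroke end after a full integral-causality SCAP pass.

b2 |Sf1  (source Sf1 imposes f)
b0 |J1  (common-f at J1 fixed by 2)
b3 |J1  (J1 flow already set via bond 2)
b1 |J2  (J2: bond 0 brought flow, rest push out)

b0 stroke→J1
b1 stroke→J2
b2 stroke→Sf1
b3 stroke→J1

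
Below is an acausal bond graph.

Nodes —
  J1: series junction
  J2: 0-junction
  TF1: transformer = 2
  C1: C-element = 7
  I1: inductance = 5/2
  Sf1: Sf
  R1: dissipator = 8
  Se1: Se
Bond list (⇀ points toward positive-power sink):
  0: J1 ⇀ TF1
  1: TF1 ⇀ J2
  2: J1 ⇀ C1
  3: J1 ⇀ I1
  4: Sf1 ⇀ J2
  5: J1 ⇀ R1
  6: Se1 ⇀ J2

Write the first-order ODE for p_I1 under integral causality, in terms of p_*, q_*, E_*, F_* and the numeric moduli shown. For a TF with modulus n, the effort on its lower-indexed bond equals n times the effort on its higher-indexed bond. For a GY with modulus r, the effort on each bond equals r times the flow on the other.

#4 →Sf1  (Sf1 fixes flow; stroke at Sf1)
#6 →J2  (source Se1 imposes e)
#1 →TF1  (common-e at J2 fixed by 6)
#0 →J1  (TF1: transformer flips bond 1)
#2 →J1  (prefer integral on C1)
#3 →I1  (prefer integral on I1)
#5 →J1  (common-f at J1 fixed by 3)

dp_I1/dt = -2*E_Se1 - 16*p_I1/5 - q_C1/7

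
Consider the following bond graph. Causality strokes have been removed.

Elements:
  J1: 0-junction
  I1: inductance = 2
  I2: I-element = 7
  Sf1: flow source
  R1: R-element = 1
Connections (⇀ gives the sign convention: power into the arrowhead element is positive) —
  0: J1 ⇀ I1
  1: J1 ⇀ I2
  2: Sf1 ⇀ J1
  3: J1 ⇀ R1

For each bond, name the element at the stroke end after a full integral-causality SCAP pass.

bond 0 →I1
bond 1 →I2
bond 2 →Sf1
bond 3 →J1

#2 |Sf1  (Sf1: flow source, stroke at near end)
#0 |I1  (I1: I, integral causality)
#1 |I2  (I2 outputs flow p/I2)
#3 |J1  (only one effort-in slot at J1)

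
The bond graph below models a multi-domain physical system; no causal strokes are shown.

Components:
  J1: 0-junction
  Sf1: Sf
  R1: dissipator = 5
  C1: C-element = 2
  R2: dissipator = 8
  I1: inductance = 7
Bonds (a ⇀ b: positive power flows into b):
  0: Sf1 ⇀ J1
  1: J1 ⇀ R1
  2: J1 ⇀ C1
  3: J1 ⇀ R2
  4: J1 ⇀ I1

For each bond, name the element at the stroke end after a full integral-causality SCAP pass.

b0 →Sf1  (Sf1 fixes flow; stroke at Sf1)
b2 →J1  (C1 integral (e out))
b1 →R1  (0-jn J1 has e-setter on 2)
b3 →R2  (0-jn J1 has e-setter on 2)
b4 →I1  (0-jn J1 has e-setter on 2)

bond 0 stroke→Sf1
bond 1 stroke→R1
bond 2 stroke→J1
bond 3 stroke→R2
bond 4 stroke→I1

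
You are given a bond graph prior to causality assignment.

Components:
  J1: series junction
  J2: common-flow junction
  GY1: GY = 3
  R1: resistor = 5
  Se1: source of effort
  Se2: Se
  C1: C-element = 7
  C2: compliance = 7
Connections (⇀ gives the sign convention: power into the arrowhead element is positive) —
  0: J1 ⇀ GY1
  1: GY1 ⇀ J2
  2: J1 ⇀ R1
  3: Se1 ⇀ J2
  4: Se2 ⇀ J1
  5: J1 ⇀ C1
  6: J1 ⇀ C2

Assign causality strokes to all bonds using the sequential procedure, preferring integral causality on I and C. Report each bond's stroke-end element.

#0 stroke→GY1
#1 stroke→GY1
#2 stroke→J1
#3 stroke→J2
#4 stroke→J1
#5 stroke→J1
#6 stroke→J1

bond 3 stroke at J2  (Se1 (Se) sets effort on bond)
bond 4 stroke at J1  (Se2: effort source, stroke at far end)
bond 1 stroke at GY1  (closing 1-jn rule on J2)
bond 0 stroke at GY1  (GY1: gyrator matches bond 1)
bond 2 stroke at J1  (J1: bond 0 brought flow, rest push out)
bond 5 stroke at J1  (1-jn J1 has f-setter on 0)
bond 6 stroke at J1  (1-jn J1 has f-setter on 0)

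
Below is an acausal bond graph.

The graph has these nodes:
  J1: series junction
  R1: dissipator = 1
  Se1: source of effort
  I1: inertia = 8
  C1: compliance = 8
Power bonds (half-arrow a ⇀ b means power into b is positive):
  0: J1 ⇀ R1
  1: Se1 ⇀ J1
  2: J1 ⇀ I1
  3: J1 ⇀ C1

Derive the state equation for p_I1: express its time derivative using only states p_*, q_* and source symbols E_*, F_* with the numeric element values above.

dp_I1/dt = E_Se1 - p_I1/8 - q_C1/8

bond 1 →J1  (Se1 (Se) sets effort on bond)
bond 2 →I1  (I1 outputs flow p/I1)
bond 0 →J1  (1-jn J1 has f-setter on 2)
bond 3 →J1  (common-f at J1 fixed by 2)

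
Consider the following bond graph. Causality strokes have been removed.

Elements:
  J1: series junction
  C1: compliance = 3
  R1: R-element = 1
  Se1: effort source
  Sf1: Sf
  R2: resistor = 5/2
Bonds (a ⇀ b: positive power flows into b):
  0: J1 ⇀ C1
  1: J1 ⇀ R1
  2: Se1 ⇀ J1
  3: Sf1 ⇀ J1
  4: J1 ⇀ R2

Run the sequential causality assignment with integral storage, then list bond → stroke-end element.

#0 |J1
#1 |J1
#2 |J1
#3 |Sf1
#4 |J1

#2 |J1  (Se1: effort source, stroke at far end)
#3 |Sf1  (Sf1 (Sf) sets flow on bond)
#0 |J1  (J1: bond 3 brought flow, rest push out)
#1 |J1  (J1 flow already set via bond 3)
#4 |J1  (1-jn J1 has f-setter on 3)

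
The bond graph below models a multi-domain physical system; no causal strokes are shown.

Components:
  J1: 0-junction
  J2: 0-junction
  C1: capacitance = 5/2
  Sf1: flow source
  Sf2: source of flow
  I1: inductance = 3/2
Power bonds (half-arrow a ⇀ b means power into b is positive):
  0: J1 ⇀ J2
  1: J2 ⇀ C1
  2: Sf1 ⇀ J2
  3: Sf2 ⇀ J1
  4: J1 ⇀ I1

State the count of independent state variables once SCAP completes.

2  (C1, I1 all integral)

b2 stroke→Sf1  (Sf1 fixes flow; stroke at Sf1)
b3 stroke→Sf2  (Sf2: flow source, stroke at near end)
b1 stroke→J2  (C1 outputs effort q/C1)
b0 stroke→J1  (J2: bond 1 brought effort, rest push out)
b4 stroke→I1  (0-jn J1 has e-setter on 0)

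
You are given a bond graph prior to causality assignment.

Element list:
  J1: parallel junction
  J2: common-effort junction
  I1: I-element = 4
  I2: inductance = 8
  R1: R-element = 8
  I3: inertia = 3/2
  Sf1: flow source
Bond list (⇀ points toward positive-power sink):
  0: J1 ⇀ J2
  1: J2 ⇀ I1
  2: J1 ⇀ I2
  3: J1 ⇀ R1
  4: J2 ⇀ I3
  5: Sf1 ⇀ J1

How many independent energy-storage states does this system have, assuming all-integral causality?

#5 stroke at Sf1  (source Sf1 imposes f)
#1 stroke at I1  (I1 integral (f out))
#2 stroke at I2  (I2 outputs flow p/I2)
#4 stroke at I3  (I3: I, integral causality)
#0 stroke at J2  (closing 0-jn rule on J2)
#3 stroke at J1  (closing 0-jn rule on J1)

3  (I1, I2, I3 all integral)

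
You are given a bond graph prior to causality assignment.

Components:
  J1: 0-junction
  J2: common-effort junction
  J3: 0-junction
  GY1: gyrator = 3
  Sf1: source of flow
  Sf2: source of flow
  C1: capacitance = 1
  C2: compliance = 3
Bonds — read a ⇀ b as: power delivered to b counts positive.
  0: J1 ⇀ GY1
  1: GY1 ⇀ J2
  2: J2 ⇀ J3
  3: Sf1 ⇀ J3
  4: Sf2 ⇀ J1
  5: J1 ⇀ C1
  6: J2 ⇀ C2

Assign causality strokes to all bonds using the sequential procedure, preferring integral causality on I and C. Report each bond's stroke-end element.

bond 0 |GY1
bond 1 |GY1
bond 2 |J3
bond 3 |Sf1
bond 4 |Sf2
bond 5 |J1
bond 6 |J2

#3 stroke at Sf1  (Sf1 fixes flow; stroke at Sf1)
#4 stroke at Sf2  (Sf2: flow source, stroke at near end)
#2 stroke at J3  (closing 0-jn rule on J3)
#5 stroke at J1  (prefer integral on C1)
#0 stroke at GY1  (J1: bond 5 brought effort, rest push out)
#1 stroke at GY1  (GY1: gyrator matches bond 0)
#6 stroke at J2  (closing 0-jn rule on J2)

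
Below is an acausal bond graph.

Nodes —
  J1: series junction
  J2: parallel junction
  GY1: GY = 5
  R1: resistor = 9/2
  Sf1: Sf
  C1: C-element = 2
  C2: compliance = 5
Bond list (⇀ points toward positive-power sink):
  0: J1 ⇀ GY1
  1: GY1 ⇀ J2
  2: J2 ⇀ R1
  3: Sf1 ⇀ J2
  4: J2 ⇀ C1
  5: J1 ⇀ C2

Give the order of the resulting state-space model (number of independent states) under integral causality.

#3 |Sf1  (Sf1 (Sf) sets flow on bond)
#4 |J2  (C1 outputs effort q/C1)
#1 |GY1  (J2 effort already set via bond 4)
#2 |R1  (common-e at J2 fixed by 4)
#0 |GY1  (GY1: gyrator matches bond 1)
#5 |J1  (1-jn J1 has f-setter on 0)

2  (C1, C2 all integral)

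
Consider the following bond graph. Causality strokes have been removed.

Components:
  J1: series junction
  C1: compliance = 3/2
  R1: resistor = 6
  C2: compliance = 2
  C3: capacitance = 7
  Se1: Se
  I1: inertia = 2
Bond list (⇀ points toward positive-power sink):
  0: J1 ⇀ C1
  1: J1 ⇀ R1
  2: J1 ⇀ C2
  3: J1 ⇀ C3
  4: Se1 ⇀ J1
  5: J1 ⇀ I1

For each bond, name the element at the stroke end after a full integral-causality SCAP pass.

bond 0 →J1
bond 1 →J1
bond 2 →J1
bond 3 →J1
bond 4 →J1
bond 5 →I1

b4 →J1  (Se1 (Se) sets effort on bond)
b0 →J1  (C1 outputs effort q/C1)
b2 →J1  (prefer integral on C2)
b3 →J1  (C3 integral (e out))
b5 →I1  (prefer integral on I1)
b1 →J1  (1-jn J1 has f-setter on 5)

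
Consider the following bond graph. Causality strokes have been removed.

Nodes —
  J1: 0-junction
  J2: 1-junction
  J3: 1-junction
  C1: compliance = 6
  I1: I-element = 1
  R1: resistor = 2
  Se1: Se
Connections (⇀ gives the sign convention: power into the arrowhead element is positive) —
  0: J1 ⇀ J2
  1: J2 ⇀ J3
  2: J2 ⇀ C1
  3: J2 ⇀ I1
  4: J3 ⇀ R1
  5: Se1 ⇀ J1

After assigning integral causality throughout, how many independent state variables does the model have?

b5 stroke→J1  (Se1: effort source, stroke at far end)
b0 stroke→J2  (common-e at J1 fixed by 5)
b2 stroke→J2  (C1: C, integral causality)
b3 stroke→I1  (I1 integral (f out))
b1 stroke→J2  (common-f at J2 fixed by 3)
b4 stroke→J3  (J3: bond 1 brought flow, rest push out)

2  (C1, I1 all integral)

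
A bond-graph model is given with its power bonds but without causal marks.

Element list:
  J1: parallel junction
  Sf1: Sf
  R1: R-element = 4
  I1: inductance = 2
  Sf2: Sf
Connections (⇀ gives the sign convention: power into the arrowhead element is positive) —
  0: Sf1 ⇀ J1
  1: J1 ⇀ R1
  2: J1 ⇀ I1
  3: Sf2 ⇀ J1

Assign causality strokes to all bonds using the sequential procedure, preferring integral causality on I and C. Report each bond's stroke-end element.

b0 stroke→Sf1  (Sf1 fixes flow; stroke at Sf1)
b3 stroke→Sf2  (Sf2: flow source, stroke at near end)
b2 stroke→I1  (I1: I, integral causality)
b1 stroke→J1  (closing 0-jn rule on J1)

b0 stroke at Sf1
b1 stroke at J1
b2 stroke at I1
b3 stroke at Sf2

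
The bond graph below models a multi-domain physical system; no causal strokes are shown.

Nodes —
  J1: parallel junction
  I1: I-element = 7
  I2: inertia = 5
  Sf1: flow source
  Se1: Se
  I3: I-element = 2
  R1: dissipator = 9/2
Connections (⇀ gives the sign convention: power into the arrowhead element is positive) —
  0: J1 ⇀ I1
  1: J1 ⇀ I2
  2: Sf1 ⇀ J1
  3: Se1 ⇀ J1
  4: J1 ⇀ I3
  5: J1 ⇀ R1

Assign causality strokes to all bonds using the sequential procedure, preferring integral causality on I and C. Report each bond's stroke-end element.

bond 2 stroke at Sf1  (source Sf1 imposes f)
bond 3 stroke at J1  (Se1: effort source, stroke at far end)
bond 0 stroke at I1  (J1: bond 3 brought effort, rest push out)
bond 1 stroke at I2  (common-e at J1 fixed by 3)
bond 4 stroke at I3  (common-e at J1 fixed by 3)
bond 5 stroke at R1  (common-e at J1 fixed by 3)

bond 0 stroke→I1
bond 1 stroke→I2
bond 2 stroke→Sf1
bond 3 stroke→J1
bond 4 stroke→I3
bond 5 stroke→R1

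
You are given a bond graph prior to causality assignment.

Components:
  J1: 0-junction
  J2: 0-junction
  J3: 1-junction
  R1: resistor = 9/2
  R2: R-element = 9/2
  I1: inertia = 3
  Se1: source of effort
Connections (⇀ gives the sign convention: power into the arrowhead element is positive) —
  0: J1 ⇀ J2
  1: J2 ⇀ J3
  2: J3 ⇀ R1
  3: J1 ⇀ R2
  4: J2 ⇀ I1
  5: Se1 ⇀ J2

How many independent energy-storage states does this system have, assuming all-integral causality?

1  (I1 all integral)

b5 stroke→J2  (Se1: effort source, stroke at far end)
b0 stroke→J1  (J2 effort already set via bond 5)
b1 stroke→J3  (J2: bond 5 brought effort, rest push out)
b4 stroke→I1  (common-e at J2 fixed by 5)
b2 stroke→R1  (closing 1-jn rule on J3)
b3 stroke→R2  (J1: bond 0 brought effort, rest push out)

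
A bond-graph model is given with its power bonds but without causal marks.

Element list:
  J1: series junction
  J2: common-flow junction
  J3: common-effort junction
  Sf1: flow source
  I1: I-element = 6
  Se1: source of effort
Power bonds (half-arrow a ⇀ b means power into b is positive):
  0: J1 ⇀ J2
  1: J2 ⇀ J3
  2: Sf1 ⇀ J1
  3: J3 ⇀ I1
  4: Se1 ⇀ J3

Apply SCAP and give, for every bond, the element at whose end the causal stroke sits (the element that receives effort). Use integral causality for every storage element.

#0 →J1
#1 →J2
#2 →Sf1
#3 →I1
#4 →J3

#2 stroke at Sf1  (Sf1 fixes flow; stroke at Sf1)
#4 stroke at J3  (Se1: effort source, stroke at far end)
#0 stroke at J1  (J1 flow already set via bond 2)
#1 stroke at J2  (J2: bond 0 brought flow, rest push out)
#3 stroke at I1  (J3 effort already set via bond 4)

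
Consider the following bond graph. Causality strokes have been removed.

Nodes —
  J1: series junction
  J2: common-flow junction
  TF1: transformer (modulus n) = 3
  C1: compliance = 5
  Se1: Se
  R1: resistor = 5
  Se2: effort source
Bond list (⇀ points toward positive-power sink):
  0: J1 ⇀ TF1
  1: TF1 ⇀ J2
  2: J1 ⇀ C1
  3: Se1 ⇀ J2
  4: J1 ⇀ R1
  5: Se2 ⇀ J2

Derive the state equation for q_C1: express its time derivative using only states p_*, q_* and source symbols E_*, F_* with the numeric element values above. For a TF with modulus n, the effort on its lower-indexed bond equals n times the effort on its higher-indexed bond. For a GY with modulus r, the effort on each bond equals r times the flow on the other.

dq_C1/dt = 3*E_Se1/5 + 3*E_Se2/5 - q_C1/25

#3 stroke→J2  (Se1: effort source, stroke at far end)
#5 stroke→J2  (source Se2 imposes e)
#1 stroke→TF1  (J2: last free bond brings flow in)
#0 stroke→J1  (through TF1, causality passes straight; one stroke at TF1)
#2 stroke→J1  (C1 integral (e out))
#4 stroke→R1  (only one flow-in slot at J1)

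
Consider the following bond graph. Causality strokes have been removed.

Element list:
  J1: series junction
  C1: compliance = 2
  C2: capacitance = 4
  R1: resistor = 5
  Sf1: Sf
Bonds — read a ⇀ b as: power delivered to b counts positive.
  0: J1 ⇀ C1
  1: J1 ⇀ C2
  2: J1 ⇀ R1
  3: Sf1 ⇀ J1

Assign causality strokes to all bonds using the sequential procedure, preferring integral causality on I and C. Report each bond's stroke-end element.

b0 stroke→J1
b1 stroke→J1
b2 stroke→J1
b3 stroke→Sf1

β3 →Sf1  (source Sf1 imposes f)
β0 →J1  (1-jn J1 has f-setter on 3)
β1 →J1  (common-f at J1 fixed by 3)
β2 →J1  (J1 flow already set via bond 3)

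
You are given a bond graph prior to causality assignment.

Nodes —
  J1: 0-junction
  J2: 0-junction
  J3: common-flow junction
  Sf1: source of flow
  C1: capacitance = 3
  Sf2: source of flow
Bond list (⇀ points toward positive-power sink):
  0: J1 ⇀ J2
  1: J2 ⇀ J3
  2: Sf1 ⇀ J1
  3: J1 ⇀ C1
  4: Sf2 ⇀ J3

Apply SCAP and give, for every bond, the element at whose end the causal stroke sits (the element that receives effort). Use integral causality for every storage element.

β2 |Sf1  (source Sf1 imposes f)
β4 |Sf2  (Sf2 fixes flow; stroke at Sf2)
β1 |J3  (J3 flow already set via bond 4)
β0 |J2  (closing 0-jn rule on J2)
β3 |J1  (J1 needs exactly one e-in)

b0 stroke at J2
b1 stroke at J3
b2 stroke at Sf1
b3 stroke at J1
b4 stroke at Sf2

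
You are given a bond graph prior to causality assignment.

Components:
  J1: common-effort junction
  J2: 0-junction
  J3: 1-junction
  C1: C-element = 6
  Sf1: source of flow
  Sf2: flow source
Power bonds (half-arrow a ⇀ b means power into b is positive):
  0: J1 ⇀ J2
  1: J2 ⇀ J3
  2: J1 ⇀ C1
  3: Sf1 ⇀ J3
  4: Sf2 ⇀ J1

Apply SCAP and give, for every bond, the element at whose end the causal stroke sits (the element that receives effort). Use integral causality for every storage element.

b3 stroke→Sf1  (Sf1 fixes flow; stroke at Sf1)
b4 stroke→Sf2  (source Sf2 imposes f)
b1 stroke→J3  (J3: bond 3 brought flow, rest push out)
b0 stroke→J2  (J2 needs exactly one e-in)
b2 stroke→J1  (only one effort-in slot at J1)

bond 0 stroke at J2
bond 1 stroke at J3
bond 2 stroke at J1
bond 3 stroke at Sf1
bond 4 stroke at Sf2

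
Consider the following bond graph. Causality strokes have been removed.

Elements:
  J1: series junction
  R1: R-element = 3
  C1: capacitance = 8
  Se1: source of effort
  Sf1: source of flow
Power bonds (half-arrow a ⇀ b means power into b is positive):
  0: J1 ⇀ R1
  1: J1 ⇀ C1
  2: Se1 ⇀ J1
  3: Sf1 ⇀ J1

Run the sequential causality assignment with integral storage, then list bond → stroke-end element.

β2 stroke→J1  (source Se1 imposes e)
β3 stroke→Sf1  (source Sf1 imposes f)
β0 stroke→J1  (J1: bond 3 brought flow, rest push out)
β1 stroke→J1  (1-jn J1 has f-setter on 3)

#0 stroke→J1
#1 stroke→J1
#2 stroke→J1
#3 stroke→Sf1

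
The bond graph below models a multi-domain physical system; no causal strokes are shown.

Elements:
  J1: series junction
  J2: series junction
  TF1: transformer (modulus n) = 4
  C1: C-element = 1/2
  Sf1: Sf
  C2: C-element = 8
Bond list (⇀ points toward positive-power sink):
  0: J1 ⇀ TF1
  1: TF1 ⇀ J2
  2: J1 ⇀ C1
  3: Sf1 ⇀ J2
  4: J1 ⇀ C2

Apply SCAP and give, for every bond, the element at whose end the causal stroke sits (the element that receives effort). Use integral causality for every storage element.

b3 →Sf1  (Sf1 (Sf) sets flow on bond)
b1 →J2  (J2 flow already set via bond 3)
b0 →TF1  (through TF1, causality passes straight; one stroke at TF1)
b2 →J1  (J1 flow already set via bond 0)
b4 →J1  (J1 flow already set via bond 0)

β0 →TF1
β1 →J2
β2 →J1
β3 →Sf1
β4 →J1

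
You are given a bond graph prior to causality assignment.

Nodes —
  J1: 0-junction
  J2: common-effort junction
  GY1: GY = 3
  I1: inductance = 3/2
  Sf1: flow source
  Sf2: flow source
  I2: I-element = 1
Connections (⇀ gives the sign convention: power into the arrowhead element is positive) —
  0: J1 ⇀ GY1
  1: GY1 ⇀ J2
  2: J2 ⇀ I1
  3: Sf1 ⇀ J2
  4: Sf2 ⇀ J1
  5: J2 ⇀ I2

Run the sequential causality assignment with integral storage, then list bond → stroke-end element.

b0 →J1
b1 →J2
b2 →I1
b3 →Sf1
b4 →Sf2
b5 →I2

b3 stroke at Sf1  (Sf1: flow source, stroke at near end)
b4 stroke at Sf2  (Sf2 (Sf) sets flow on bond)
b0 stroke at J1  (closing 0-jn rule on J1)
b1 stroke at J2  (GY1 both-in/both-out from 0)
b2 stroke at I1  (0-jn J2 has e-setter on 1)
b5 stroke at I2  (common-e at J2 fixed by 1)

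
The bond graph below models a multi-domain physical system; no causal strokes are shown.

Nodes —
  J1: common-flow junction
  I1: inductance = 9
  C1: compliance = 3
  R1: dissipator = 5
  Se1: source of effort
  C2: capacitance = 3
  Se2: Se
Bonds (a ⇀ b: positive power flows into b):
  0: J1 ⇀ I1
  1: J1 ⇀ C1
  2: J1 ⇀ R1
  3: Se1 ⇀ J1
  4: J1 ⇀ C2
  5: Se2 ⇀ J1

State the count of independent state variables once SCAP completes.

b3 stroke→J1  (source Se1 imposes e)
b5 stroke→J1  (Se2 fixes effort; stroke away)
b0 stroke→I1  (prefer integral on I1)
b1 stroke→J1  (J1 flow already set via bond 0)
b2 stroke→J1  (J1 flow already set via bond 0)
b4 stroke→J1  (1-jn J1 has f-setter on 0)

3  (C1, C2, I1 all integral)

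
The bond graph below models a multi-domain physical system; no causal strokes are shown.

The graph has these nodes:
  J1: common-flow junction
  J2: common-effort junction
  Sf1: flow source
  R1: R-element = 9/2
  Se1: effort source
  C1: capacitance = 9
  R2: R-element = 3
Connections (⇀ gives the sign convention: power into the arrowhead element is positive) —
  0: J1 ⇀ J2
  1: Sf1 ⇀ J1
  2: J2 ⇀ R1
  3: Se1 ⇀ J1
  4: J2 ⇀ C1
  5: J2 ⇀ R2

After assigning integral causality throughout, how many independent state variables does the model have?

bond 1 stroke→Sf1  (Sf1 (Sf) sets flow on bond)
bond 3 stroke→J1  (source Se1 imposes e)
bond 0 stroke→J1  (common-f at J1 fixed by 1)
bond 4 stroke→J2  (C1: C, integral causality)
bond 2 stroke→R1  (0-jn J2 has e-setter on 4)
bond 5 stroke→R2  (0-jn J2 has e-setter on 4)

1  (C1 all integral)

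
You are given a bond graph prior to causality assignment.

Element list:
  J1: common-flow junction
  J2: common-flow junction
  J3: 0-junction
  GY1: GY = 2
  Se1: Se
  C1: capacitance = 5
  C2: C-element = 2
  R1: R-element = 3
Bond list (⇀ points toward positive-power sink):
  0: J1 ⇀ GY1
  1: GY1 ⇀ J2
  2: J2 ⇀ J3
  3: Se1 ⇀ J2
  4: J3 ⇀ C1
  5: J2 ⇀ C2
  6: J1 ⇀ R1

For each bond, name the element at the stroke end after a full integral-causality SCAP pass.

b3 stroke at J2  (Se1: effort source, stroke at far end)
b4 stroke at J3  (prefer integral on C1)
b2 stroke at J2  (0-jn J3 has e-setter on 4)
b5 stroke at J2  (prefer integral on C2)
b1 stroke at GY1  (J2 needs exactly one f-in)
b0 stroke at GY1  (GY GY1: same side as bond 1)
b6 stroke at J1  (J1: bond 0 brought flow, rest push out)

b0 |GY1
b1 |GY1
b2 |J2
b3 |J2
b4 |J3
b5 |J2
b6 |J1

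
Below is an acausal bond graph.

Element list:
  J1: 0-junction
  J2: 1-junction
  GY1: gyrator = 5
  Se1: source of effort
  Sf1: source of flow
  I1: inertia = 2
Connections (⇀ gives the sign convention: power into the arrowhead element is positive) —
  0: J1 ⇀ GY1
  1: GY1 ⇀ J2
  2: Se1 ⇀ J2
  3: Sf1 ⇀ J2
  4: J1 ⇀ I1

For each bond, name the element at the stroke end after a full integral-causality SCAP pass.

b2 |J2  (source Se1 imposes e)
b3 |Sf1  (Sf1: flow source, stroke at near end)
b1 |J2  (J2: bond 3 brought flow, rest push out)
b0 |J1  (GY GY1: same side as bond 1)
b4 |I1  (J1 effort already set via bond 0)

bond 0 stroke at J1
bond 1 stroke at J2
bond 2 stroke at J2
bond 3 stroke at Sf1
bond 4 stroke at I1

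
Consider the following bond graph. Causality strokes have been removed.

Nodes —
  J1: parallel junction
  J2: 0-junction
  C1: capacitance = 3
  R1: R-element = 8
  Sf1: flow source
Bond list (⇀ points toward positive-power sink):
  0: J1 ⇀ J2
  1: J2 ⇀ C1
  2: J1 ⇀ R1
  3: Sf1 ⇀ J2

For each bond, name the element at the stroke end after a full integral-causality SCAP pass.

bond 0 →J1
bond 1 →J2
bond 2 →R1
bond 3 →Sf1

b3 stroke→Sf1  (Sf1 fixes flow; stroke at Sf1)
b1 stroke→J2  (C1 integral (e out))
b0 stroke→J1  (J2: bond 1 brought effort, rest push out)
b2 stroke→R1  (0-jn J1 has e-setter on 0)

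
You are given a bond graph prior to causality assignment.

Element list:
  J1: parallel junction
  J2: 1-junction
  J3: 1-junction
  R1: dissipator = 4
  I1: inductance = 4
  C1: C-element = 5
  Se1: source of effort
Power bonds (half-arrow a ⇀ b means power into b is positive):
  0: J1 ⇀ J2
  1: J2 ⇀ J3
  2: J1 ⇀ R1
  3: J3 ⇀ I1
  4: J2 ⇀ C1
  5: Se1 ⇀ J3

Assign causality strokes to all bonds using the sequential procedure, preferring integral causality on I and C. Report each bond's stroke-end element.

β0 stroke at J2
β1 stroke at J3
β2 stroke at J1
β3 stroke at I1
β4 stroke at J2
β5 stroke at J3

bond 5 stroke at J3  (Se1 fixes effort; stroke away)
bond 3 stroke at I1  (I1 integral (f out))
bond 1 stroke at J3  (1-jn J3 has f-setter on 3)
bond 0 stroke at J2  (common-f at J2 fixed by 1)
bond 4 stroke at J2  (common-f at J2 fixed by 1)
bond 2 stroke at J1  (J1 needs exactly one e-in)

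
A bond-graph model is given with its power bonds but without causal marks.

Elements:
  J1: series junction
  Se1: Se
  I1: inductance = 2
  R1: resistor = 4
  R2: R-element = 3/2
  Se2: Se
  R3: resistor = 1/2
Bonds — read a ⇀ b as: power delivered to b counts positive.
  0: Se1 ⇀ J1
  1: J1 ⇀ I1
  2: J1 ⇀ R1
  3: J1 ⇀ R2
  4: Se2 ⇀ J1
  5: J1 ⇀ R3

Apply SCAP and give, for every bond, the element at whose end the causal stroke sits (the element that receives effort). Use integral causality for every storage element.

b0 stroke→J1
b1 stroke→I1
b2 stroke→J1
b3 stroke→J1
b4 stroke→J1
b5 stroke→J1

#0 stroke→J1  (Se1 fixes effort; stroke away)
#4 stroke→J1  (Se2 (Se) sets effort on bond)
#1 stroke→I1  (I1 outputs flow p/I1)
#2 stroke→J1  (J1: bond 1 brought flow, rest push out)
#3 stroke→J1  (J1 flow already set via bond 1)
#5 stroke→J1  (1-jn J1 has f-setter on 1)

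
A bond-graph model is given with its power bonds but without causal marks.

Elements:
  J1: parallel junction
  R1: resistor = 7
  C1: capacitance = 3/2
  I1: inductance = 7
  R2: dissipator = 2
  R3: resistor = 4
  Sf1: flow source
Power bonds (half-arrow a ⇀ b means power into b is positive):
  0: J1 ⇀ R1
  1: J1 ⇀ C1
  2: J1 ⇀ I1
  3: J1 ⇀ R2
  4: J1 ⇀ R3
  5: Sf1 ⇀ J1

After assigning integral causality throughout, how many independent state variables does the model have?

#5 |Sf1  (Sf1 fixes flow; stroke at Sf1)
#1 |J1  (C1 outputs effort q/C1)
#0 |R1  (0-jn J1 has e-setter on 1)
#2 |I1  (J1 effort already set via bond 1)
#3 |R2  (common-e at J1 fixed by 1)
#4 |R3  (common-e at J1 fixed by 1)

2  (C1, I1 all integral)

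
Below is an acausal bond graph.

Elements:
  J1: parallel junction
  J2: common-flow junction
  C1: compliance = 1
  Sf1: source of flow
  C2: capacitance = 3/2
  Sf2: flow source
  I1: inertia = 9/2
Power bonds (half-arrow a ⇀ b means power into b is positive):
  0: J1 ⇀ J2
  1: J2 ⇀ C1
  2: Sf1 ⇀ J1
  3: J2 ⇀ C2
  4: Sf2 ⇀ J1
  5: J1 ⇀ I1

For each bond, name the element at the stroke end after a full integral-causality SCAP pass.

#2 |Sf1  (Sf1: flow source, stroke at near end)
#4 |Sf2  (Sf2: flow source, stroke at near end)
#1 |J2  (C1 integral (e out))
#3 |J2  (C2 outputs effort q/C2)
#0 |J1  (only one flow-in slot at J2)
#5 |I1  (common-e at J1 fixed by 0)

β0 |J1
β1 |J2
β2 |Sf1
β3 |J2
β4 |Sf2
β5 |I1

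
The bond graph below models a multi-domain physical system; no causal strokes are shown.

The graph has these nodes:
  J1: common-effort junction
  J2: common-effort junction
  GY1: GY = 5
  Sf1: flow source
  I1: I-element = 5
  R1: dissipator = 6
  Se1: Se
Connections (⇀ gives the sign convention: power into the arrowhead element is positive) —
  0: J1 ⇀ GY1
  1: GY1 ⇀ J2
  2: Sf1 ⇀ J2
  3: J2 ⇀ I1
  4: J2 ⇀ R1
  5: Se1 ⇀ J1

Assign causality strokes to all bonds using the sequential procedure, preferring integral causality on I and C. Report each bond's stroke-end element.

#2 →Sf1  (Sf1: flow source, stroke at near end)
#5 →J1  (source Se1 imposes e)
#0 →GY1  (J1 effort already set via bond 5)
#1 →GY1  (through GY1, causality inverts; strokes same side of GY1)
#3 →I1  (I1: I, integral causality)
#4 →J2  (J2: last free bond brings effort in)

b0 stroke at GY1
b1 stroke at GY1
b2 stroke at Sf1
b3 stroke at I1
b4 stroke at J2
b5 stroke at J1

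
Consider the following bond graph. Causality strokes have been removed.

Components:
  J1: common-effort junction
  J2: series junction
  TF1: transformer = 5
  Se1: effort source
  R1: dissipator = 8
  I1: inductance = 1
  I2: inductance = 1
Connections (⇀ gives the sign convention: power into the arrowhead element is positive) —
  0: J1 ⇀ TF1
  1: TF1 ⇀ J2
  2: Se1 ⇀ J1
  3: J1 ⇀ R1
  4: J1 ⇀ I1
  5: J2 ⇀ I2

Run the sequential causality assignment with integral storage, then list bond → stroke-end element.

β0 |TF1
β1 |J2
β2 |J1
β3 |R1
β4 |I1
β5 |I2

b2 →J1  (Se1: effort source, stroke at far end)
b0 →TF1  (common-e at J1 fixed by 2)
b3 →R1  (J1: bond 2 brought effort, rest push out)
b4 →I1  (0-jn J1 has e-setter on 2)
b1 →J2  (TF1 one-in-one-out from 0)
b5 →I2  (only one flow-in slot at J2)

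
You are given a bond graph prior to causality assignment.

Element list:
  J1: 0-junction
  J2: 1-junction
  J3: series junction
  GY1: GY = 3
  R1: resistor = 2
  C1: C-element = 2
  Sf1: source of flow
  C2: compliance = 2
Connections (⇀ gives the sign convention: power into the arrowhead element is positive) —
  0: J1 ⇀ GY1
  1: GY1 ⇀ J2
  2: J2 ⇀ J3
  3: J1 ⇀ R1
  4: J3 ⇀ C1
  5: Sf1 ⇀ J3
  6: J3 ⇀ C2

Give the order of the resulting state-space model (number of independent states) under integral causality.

β5 stroke at Sf1  (Sf1: flow source, stroke at near end)
β2 stroke at J3  (common-f at J3 fixed by 5)
β4 stroke at J3  (J3: bond 5 brought flow, rest push out)
β6 stroke at J3  (common-f at J3 fixed by 5)
β1 stroke at J2  (common-f at J2 fixed by 2)
β0 stroke at J1  (through GY1, causality inverts; strokes same side of GY1)
β3 stroke at R1  (0-jn J1 has e-setter on 0)

2  (C1, C2 all integral)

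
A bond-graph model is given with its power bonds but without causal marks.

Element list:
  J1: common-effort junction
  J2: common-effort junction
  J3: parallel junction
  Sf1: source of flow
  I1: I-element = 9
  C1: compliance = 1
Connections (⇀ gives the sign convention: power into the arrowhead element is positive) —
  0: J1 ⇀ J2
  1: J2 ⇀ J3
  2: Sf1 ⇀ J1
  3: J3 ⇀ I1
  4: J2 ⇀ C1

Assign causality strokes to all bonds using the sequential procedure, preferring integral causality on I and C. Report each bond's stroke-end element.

bond 2 stroke→Sf1  (Sf1 fixes flow; stroke at Sf1)
bond 0 stroke→J1  (only one effort-in slot at J1)
bond 3 stroke→I1  (prefer integral on I1)
bond 1 stroke→J3  (J3 needs exactly one e-in)
bond 4 stroke→J2  (closing 0-jn rule on J2)

#0 →J1
#1 →J3
#2 →Sf1
#3 →I1
#4 →J2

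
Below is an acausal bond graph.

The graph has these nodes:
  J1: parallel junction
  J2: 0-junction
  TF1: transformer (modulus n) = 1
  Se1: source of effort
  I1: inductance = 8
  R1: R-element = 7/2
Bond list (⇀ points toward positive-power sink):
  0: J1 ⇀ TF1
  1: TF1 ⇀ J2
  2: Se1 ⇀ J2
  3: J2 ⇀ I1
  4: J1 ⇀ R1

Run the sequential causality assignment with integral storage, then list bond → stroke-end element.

#2 |J2  (Se1: effort source, stroke at far end)
#1 |TF1  (J2 effort already set via bond 2)
#3 |I1  (J2: bond 2 brought effort, rest push out)
#0 |J1  (TF TF1: opposite of bond 1)
#4 |R1  (common-e at J1 fixed by 0)

b0 stroke at J1
b1 stroke at TF1
b2 stroke at J2
b3 stroke at I1
b4 stroke at R1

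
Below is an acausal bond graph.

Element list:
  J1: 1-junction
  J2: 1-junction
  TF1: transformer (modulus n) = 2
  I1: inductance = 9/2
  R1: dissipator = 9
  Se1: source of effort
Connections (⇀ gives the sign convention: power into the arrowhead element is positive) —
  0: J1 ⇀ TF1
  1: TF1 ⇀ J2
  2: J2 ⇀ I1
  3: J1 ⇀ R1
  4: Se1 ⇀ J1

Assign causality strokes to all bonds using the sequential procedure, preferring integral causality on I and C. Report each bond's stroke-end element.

b4 →J1  (Se1: effort source, stroke at far end)
b2 →I1  (I1 outputs flow p/I1)
b1 →J2  (J2 flow already set via bond 2)
b0 →TF1  (TF1 one-in-one-out from 1)
b3 →J1  (1-jn J1 has f-setter on 0)

bond 0 stroke→TF1
bond 1 stroke→J2
bond 2 stroke→I1
bond 3 stroke→J1
bond 4 stroke→J1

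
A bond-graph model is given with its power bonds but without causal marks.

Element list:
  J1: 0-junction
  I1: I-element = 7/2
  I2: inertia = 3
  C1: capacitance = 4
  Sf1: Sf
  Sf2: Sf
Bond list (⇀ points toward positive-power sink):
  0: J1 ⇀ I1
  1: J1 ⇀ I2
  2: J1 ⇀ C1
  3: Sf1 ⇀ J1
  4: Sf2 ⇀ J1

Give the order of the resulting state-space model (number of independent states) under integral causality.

3  (C1, I1, I2 all integral)

b3 |Sf1  (Sf1 fixes flow; stroke at Sf1)
b4 |Sf2  (source Sf2 imposes f)
b0 |I1  (prefer integral on I1)
b1 |I2  (I2 integral (f out))
b2 |J1  (J1 needs exactly one e-in)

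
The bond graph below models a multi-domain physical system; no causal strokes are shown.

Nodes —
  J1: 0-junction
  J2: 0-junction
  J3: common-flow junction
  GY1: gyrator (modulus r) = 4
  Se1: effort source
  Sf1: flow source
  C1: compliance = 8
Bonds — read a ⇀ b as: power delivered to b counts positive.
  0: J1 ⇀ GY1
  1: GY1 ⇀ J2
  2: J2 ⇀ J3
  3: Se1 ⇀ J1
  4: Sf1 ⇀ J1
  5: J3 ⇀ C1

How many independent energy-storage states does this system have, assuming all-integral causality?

b3 stroke→J1  (Se1 fixes effort; stroke away)
b4 stroke→Sf1  (Sf1 (Sf) sets flow on bond)
b0 stroke→GY1  (J1 effort already set via bond 3)
b1 stroke→GY1  (GY1: gyrator matches bond 0)
b2 stroke→J2  (closing 0-jn rule on J2)
b5 stroke→J3  (common-f at J3 fixed by 2)

1  (C1 all integral)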